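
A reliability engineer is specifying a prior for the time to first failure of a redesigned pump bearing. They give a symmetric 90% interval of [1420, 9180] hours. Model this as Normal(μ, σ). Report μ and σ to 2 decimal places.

μ = 5300.00, σ = 2358.87

A symmetric 90% interval runs μ ± z·σ with z = 1.645.
Half-width = 3880, so σ = 3880/1.645 = 2358.87.
μ is the interval midpoint, 5300.00.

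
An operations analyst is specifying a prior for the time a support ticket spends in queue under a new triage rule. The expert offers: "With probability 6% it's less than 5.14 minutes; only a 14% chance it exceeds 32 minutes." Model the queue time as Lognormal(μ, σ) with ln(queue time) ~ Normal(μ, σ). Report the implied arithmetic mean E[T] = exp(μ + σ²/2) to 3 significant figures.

E[T] ≈ 19.2 minutes

If T ~ Lognormal(μ,σ) then ln T ~ Normal(μ,σ), so the p-quantile of ln T is μ + z_p·σ.
ln(5.14) = 1.637 and ln(32) = 3.466; z_{0.06} = -1.555, z_{0.86} = 1.08.
σ = (3.466 − 1.637)/(1.08 − (-1.555)) = 0.694.
μ = 1.637 − (-1.555)·0.694 = 2.716.
E[T] = exp(μ + σ²/2) = exp(2.716 + 0.2408) = 19.2 minutes.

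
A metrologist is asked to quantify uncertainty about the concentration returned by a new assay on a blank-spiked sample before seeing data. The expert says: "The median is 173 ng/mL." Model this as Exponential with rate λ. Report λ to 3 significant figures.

Exponential median = ln 2 / λ, so λ = ln 2 / 173.0 = 0.00401.

λ ≈ 0.00401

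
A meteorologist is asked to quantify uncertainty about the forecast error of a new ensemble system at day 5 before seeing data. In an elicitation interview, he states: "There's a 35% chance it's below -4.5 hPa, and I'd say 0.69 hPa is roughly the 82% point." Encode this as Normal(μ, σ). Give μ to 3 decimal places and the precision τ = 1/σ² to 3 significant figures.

For Normal(μ,σ), the p-quantile is μ + z_p·σ. Here z_{0.35} = -0.3853, z_{0.82} = 0.9154.
So -4.5 = μ − 0.3853σ and 0.69 = μ + 0.9154σ.
Subtracting: σ = (0.69 − -4.5)/(0.9154 − (-0.3853)) = 3.990.
Then μ = -4.5 − (-0.3853)·3.990 = -2.962.
Precision τ = 1/σ² = 1/3.99² = 0.0628.

μ = -2.962, τ = 0.0628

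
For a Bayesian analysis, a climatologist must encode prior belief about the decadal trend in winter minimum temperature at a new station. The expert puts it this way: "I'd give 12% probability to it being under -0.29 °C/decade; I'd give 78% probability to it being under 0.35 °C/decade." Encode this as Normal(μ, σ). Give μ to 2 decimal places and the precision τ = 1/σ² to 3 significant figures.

μ = 0.10, τ = 9.26

The p-quantile of Normal(μ,σ) is μ + z_p·σ, with z_{0.12} = -1.175 and z_{0.78} = 0.7722.
Eliminate σ: μ = (z₂·x₁ − z₁·x₂)/(z₂ − z₁) = (0.7722·-0.29 − (-1.175)·0.35)/1.947 = 0.10.
Then σ = (x₂ − x₁)/(z₂ − z₁) = (0.35 − -0.29)/1.947 = 0.33.
Precision τ = 1/σ² = 1/0.3287² = 9.26.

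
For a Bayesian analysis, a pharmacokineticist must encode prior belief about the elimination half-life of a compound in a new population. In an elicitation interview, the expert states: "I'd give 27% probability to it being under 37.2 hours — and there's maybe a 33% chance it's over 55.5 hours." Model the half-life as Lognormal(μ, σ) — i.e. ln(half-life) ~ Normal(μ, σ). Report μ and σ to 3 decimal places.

μ ≈ 3.849, σ ≈ 0.380

If T ~ Lognormal(μ,σ) then ln T ~ Normal(μ,σ), so the p-quantile of ln T is μ + z_p·σ.
ln(37.2) = 3.616 and ln(55.5) = 4.016; z_{0.27} = -0.6128, z_{0.67} = 0.4399.
σ = (4.016 − 3.616)/(0.4399 − (-0.6128)) = 0.380.
μ = 3.616 − (-0.6128)·0.380 = 3.849.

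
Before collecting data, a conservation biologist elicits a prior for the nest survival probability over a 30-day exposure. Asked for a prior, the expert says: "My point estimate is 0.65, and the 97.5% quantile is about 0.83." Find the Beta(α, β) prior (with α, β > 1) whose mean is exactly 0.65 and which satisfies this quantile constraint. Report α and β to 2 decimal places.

α ≈ 14.24, β ≈ 7.67

With mean 0.65 fixed, write α = 0.65s, β = 0.35s where s = α+β.
Need P(θ < 0.83) = 0.975 under Beta(0.65s, 0.35s). Normal approximation: (q−m)/√(m(1−m)/s) ≈ z_{0.975} = 1.96, so s ≈ 0.65·0.35·(1.96)²/(0.83−0.65)² = 27.0.
At s = 27.0: P(θ<0.83) ≈ 0.986. Adjusting to match 0.975 gives s ≈ 21.91.
So α = 0.65·21.91 ≈ 14.24, β = 0.35·21.91 ≈ 7.67.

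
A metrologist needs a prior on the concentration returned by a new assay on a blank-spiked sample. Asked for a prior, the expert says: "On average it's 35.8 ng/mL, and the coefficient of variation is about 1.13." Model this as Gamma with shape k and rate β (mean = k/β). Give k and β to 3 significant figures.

k ≈ 0.783, β ≈ 0.0219

For Gamma(k, rate β): mean = k/β, variance = k/β², so CV = 1/√k.
CV = 1.13, hence k = 1/CV² = 0.783.
Then β = k/mean = 0.783/35.8 = 0.0219.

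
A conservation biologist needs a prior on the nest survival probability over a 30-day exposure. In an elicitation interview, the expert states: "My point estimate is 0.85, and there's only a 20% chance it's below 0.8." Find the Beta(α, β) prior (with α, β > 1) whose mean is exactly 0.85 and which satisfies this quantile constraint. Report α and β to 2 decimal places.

α ≈ 27.30, β ≈ 4.82

With mean 0.85 fixed, write α = 0.85s, β = 0.15s where s = α+β.
Need P(θ < 0.8) = 0.2 under Beta(0.85s, 0.15s). Normal approximation: (q−m)/√(m(1−m)/s) ≈ z_{0.2} = -0.842, so s ≈ 0.85·0.15·(-0.842)²/(0.8−0.85)² = 36.1.
At s = 36.1: P(θ<0.8) ≈ 0.189. Adjusting to match 0.2 gives s ≈ 32.12.
So α = 0.85·32.12 ≈ 27.30, β = 0.15·32.12 ≈ 4.82.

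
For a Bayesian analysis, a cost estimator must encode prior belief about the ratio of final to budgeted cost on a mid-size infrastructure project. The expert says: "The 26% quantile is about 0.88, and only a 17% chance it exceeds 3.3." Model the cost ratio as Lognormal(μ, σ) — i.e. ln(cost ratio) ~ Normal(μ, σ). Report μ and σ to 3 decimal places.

If T ~ Lognormal(μ,σ) then ln T ~ Normal(μ,σ), so the p-quantile of ln T is μ + z_p·σ.
ln(0.88) = -0.1278 and ln(3.3) = 1.194; z_{0.26} = -0.6433, z_{0.83} = 0.9542.
σ = (1.194 − -0.1278)/(0.9542 − (-0.6433)) = 0.827.
μ = -0.1278 − (-0.6433)·0.827 = 0.404.

μ ≈ 0.404, σ ≈ 0.827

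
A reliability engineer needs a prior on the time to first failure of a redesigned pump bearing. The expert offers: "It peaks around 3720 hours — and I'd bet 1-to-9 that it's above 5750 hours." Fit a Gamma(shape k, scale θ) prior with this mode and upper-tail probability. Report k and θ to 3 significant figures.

Gamma(k,θ) with k>1 has mode (k−1)θ, so θ = 3720/(k−1).
Need P(X < 5750) = 0.9 with θ tied to k this way. Start at k = 2, θ = 3720: P(X<5750) ≈ 0.457.
Too low — raise k to concentrate. Iterating converges to k ≈ 10.9.
Then θ = 3720/(10.9−1) ≈ 377.

k ≈ 10.9, θ ≈ 377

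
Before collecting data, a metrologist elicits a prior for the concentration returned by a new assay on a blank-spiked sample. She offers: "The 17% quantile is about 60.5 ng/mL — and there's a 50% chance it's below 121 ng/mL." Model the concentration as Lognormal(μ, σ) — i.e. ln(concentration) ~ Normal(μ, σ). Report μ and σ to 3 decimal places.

If T ~ Lognormal(μ,σ) then ln T ~ Normal(μ,σ), so the p-quantile of ln T is μ + z_p·σ.
ln(60.5) = 4.103 and ln(121) = 4.796; z_{0.17} = -0.9542, z_{0.5} = 0.
σ = (4.796 − 4.103)/(0 − (-0.9542)) = 0.726.
μ = 4.103 − (-0.9542)·0.726 = 4.796.

μ ≈ 4.796, σ ≈ 0.726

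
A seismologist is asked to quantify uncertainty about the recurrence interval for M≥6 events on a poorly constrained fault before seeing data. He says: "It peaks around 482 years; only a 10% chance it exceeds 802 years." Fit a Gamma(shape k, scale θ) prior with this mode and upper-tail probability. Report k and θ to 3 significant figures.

Gamma(k,θ) with k>1 has mode (k−1)θ, so θ = 482/(k−1).
Need P(X < 802) = 0.9 with θ tied to k this way. Start at k = 2, θ = 482: P(X<802) ≈ 0.495.
Too low — raise k to concentrate. Iterating converges to k ≈ 8.28.
Then θ = 482/(8.28−1) ≈ 66.2.

k ≈ 8.28, θ ≈ 66.2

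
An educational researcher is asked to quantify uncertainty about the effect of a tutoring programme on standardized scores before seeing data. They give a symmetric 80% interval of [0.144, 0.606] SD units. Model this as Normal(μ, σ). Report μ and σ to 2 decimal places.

μ = 0.38, σ = 0.18

A symmetric 80% interval runs μ ± z·σ with z = 1.282.
Half-width = 0.231, so σ = 0.231/1.282 = 0.18.
μ is the interval midpoint, 0.38.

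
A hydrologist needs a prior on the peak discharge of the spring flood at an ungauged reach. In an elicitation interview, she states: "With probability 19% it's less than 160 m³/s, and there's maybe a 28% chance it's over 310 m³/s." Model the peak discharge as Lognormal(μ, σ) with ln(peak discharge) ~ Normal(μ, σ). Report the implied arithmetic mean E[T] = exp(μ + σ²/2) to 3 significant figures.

If T ~ Lognormal(μ,σ) then ln T ~ Normal(μ,σ), so the p-quantile of ln T is μ + z_p·σ.
ln(160) = 5.075 and ln(310) = 5.737; z_{0.19} = -0.8779, z_{0.72} = 0.5828.
σ = (5.737 − 5.075)/(0.5828 − (-0.8779)) = 0.453.
μ = 5.075 − (-0.8779)·0.453 = 5.473.
E[T] = exp(μ + σ²/2) = exp(5.473 + 0.1025) = 264 m³/s.

E[T] ≈ 264 m³/s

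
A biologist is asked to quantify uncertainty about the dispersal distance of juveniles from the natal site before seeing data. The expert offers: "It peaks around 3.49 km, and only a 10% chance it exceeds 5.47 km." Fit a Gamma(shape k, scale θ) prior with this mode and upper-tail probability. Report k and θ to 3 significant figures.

k ≈ 10.3, θ ≈ 0.376

Gamma(k,θ) with k>1 has mode (k−1)θ, so θ = 3.49/(k−1).
Need P(X < 5.47) = 0.9 with θ tied to k this way. Start at k = 2, θ = 3.49: P(X<5.47) ≈ 0.464.
Too low — raise k to concentrate. Iterating converges to k ≈ 10.3.
Then θ = 3.49/(10.3−1) ≈ 0.376.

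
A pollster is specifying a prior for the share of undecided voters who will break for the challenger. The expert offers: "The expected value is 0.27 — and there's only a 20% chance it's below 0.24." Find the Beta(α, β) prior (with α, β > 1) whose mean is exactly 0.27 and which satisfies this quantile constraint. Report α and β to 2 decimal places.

α ≈ 42.62, β ≈ 115.22

With mean 0.27 fixed, write α = 0.27s, β = 0.73s where s = α+β.
Need P(θ < 0.24) = 0.2 under Beta(0.27s, 0.73s). Normal approximation: (q−m)/√(m(1−m)/s) ≈ z_{0.2} = -0.842, so s ≈ 0.27·0.73·(-0.842)²/(0.24−0.27)² = 155.1.
At s = 155.1: P(θ<0.24) ≈ 0.202. Adjusting to match 0.2 gives s ≈ 157.84.
So α = 0.27·157.84 ≈ 42.62, β = 0.73·157.84 ≈ 115.22.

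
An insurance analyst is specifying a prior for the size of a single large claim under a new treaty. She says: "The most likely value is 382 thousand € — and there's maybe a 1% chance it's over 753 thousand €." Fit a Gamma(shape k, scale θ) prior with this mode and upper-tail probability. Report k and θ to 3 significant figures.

Gamma(k,θ) with k>1 has mode (k−1)θ, so θ = 382/(k−1).
Need P(X < 753) = 0.99 with θ tied to k this way. Start at k = 2, θ = 382: P(X<753) ≈ 0.586.
Too low — raise k to concentrate. Iterating converges to k ≈ 11.7.
Then θ = 382/(11.7−1) ≈ 35.7.

k ≈ 11.7, θ ≈ 35.7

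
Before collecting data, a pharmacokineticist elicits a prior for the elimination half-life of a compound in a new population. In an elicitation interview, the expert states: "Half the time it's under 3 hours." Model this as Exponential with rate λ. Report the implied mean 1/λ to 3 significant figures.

Exponential median = ln 2 / λ, so λ = ln 2 / 3.0 = 0.231.
Mean = 1/λ = 4.33 hours.

mean ≈ 4.33 hours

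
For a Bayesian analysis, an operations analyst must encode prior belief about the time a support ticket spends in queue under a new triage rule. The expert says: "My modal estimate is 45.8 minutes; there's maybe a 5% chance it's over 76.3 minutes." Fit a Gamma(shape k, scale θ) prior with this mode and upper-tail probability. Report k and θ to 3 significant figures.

Gamma(k,θ) with k>1 has mode (k−1)θ, so θ = 45.8/(k−1).
Need P(X < 76.3) = 0.95 with θ tied to k this way. Start at k = 2, θ = 45.8: P(X<76.3) ≈ 0.496.
Too low — raise k to concentrate. Iterating converges to k ≈ 11.7.
Then θ = 45.8/(11.7−1) ≈ 4.27.

k ≈ 11.7, θ ≈ 4.27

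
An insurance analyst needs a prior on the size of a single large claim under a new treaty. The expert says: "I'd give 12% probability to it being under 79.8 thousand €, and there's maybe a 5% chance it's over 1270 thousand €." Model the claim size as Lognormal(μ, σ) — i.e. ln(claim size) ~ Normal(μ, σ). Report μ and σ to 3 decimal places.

If T ~ Lognormal(μ,σ) then ln T ~ Normal(μ,σ), so the p-quantile of ln T is μ + z_p·σ.
ln(79.8) = 4.38 and ln(1270) = 7.147; z_{0.12} = -1.175, z_{0.95} = 1.645.
σ = (7.147 − 4.38)/(1.645 − (-1.175)) = 0.981.
μ = 4.38 − (-1.175)·0.981 = 5.533.

μ ≈ 5.533, σ ≈ 0.981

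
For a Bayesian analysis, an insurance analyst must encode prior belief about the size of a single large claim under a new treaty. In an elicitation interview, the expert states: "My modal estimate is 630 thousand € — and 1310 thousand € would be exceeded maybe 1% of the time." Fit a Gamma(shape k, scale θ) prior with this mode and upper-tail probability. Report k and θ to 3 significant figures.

k ≈ 10.1, θ ≈ 69.3

Gamma(k,θ) with k>1 has mode (k−1)θ, so θ = 630/(k−1).
Need P(X < 1310) = 0.99 with θ tied to k this way. Start at k = 2, θ = 630: P(X<1310) ≈ 0.615.
Too low — raise k to concentrate. Iterating converges to k ≈ 10.1.
Then θ = 630/(10.1−1) ≈ 69.3.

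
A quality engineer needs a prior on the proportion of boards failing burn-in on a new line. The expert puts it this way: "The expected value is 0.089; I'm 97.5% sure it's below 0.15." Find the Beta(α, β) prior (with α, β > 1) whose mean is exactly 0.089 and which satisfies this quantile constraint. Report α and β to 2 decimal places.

α ≈ 9.37, β ≈ 95.96

With mean 0.089 fixed, write α = 0.089s, β = 0.911s where s = α+β.
Need P(θ < 0.15) = 0.975 under Beta(0.089s, 0.911s). Normal approximation: (q−m)/√(m(1−m)/s) ≈ z_{0.975} = 1.96, so s ≈ 0.089·0.911·(1.96)²/(0.15−0.089)² = 83.7.
At s = 83.7: P(θ<0.15) ≈ 0.961. Adjusting to match 0.975 gives s ≈ 105.33.
So α = 0.089·105.33 ≈ 9.37, β = 0.911·105.33 ≈ 95.96.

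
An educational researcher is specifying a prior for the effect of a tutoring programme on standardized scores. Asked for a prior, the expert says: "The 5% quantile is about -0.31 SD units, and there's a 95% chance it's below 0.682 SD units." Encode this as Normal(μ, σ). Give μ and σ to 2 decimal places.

The p-quantile of Normal(μ,σ) is μ + z_p·σ, with z_{0.05} = -1.645 and z_{0.95} = 1.645.
Eliminate σ: μ = (z₂·x₁ − z₁·x₂)/(z₂ − z₁) = (1.645·-0.31 − (-1.645)·0.682)/3.29 = 0.19.
Then σ = (x₂ − x₁)/(z₂ − z₁) = (0.682 − -0.31)/3.29 = 0.30.

μ = 0.19, σ = 0.30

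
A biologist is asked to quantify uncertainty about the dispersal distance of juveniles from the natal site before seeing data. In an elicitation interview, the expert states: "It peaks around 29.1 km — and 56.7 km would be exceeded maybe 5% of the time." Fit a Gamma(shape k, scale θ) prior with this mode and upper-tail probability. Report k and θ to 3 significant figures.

k ≈ 7.24, θ ≈ 4.66

Gamma(k,θ) with k>1 has mode (k−1)θ, so θ = 29.1/(k−1).
Need P(X < 56.7) = 0.95 with θ tied to k this way. Start at k = 2, θ = 29.1: P(X<56.7) ≈ 0.580.
Too low — raise k to concentrate. Iterating converges to k ≈ 7.24.
Then θ = 29.1/(7.24−1) ≈ 4.66.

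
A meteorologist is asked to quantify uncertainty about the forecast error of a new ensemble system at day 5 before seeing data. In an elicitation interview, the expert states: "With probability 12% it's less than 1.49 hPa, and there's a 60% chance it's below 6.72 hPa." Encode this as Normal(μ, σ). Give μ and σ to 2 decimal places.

The p-quantile of Normal(μ,σ) is μ + z_p·σ, with z_{0.12} = -1.175 and z_{0.6} = 0.2533.
Eliminate σ: μ = (z₂·x₁ − z₁·x₂)/(z₂ − z₁) = (0.2533·1.49 − (-1.175)·6.72)/1.428 = 5.79.
Then σ = (x₂ − x₁)/(z₂ − z₁) = (6.72 − 1.49)/1.428 = 3.66.

μ = 5.79, σ = 3.66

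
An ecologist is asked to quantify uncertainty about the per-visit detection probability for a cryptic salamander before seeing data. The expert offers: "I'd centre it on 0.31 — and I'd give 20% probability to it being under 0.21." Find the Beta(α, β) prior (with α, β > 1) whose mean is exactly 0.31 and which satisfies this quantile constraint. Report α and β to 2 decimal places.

α ≈ 4.87, β ≈ 10.83

With mean 0.31 fixed, write α = 0.31s, β = 0.69s where s = α+β.
Need P(θ < 0.21) = 0.2 under Beta(0.31s, 0.69s). Normal approximation: (q−m)/√(m(1−m)/s) ≈ z_{0.2} = -0.842, so s ≈ 0.31·0.69·(-0.842)²/(0.21−0.31)² = 15.2.
At s = 15.2: P(θ<0.21) ≈ 0.205. Adjusting to match 0.2 gives s ≈ 15.70.
So α = 0.31·15.70 ≈ 4.87, β = 0.69·15.70 ≈ 10.83.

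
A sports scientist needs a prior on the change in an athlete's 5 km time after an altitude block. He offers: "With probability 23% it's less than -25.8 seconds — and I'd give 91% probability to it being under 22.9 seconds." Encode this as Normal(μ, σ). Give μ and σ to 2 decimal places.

μ = -8.50, σ = 23.42

For Normal(μ,σ), the p-quantile is μ + z_p·σ. Here z_{0.23} = -0.7388, z_{0.91} = 1.341.
So -25.8 = μ − 0.7388σ and 22.9 = μ + 1.341σ.
Subtracting: σ = (22.9 − -25.8)/(1.341 − (-0.7388)) = 23.42.
Then μ = -25.8 − (-0.7388)·23.42 = -8.50.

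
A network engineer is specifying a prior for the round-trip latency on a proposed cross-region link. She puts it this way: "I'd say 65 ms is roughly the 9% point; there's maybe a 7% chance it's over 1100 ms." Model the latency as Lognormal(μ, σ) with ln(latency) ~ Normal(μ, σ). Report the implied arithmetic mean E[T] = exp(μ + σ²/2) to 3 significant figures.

E[T] ≈ 414 ms

If T ~ Lognormal(μ,σ) then ln T ~ Normal(μ,σ), so the p-quantile of ln T is μ + z_p·σ.
ln(65) = 4.174 and ln(1100) = 7.003; z_{0.09} = -1.341, z_{0.93} = 1.476.
σ = (7.003 − 4.174)/(1.476 − (-1.341)) = 1.004.
μ = 4.174 − (-1.341)·1.004 = 5.521.
E[T] = exp(μ + σ²/2) = exp(5.521 + 0.5043) = 414 ms.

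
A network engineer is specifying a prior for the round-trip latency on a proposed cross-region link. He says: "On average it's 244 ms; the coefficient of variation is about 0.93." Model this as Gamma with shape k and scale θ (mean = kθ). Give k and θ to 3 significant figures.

For Gamma(k, scale θ): mean = kθ, variance = kθ², so CV = 1/√k.
CV = 0.93, hence k = 1/CV² = 1.16.
Then θ = mean/k = 244/1.16 = 211.

k ≈ 1.16, θ ≈ 211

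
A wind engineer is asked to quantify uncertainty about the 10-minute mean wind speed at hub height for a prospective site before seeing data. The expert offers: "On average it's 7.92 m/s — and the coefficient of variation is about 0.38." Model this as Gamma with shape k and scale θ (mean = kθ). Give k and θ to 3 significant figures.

For Gamma(k, scale θ): mean = kθ, variance = kθ², so CV = 1/√k.
CV = 0.38, hence k = 1/CV² = 6.93.
Then θ = mean/k = 7.92/6.93 = 1.14.

k ≈ 6.93, θ ≈ 1.14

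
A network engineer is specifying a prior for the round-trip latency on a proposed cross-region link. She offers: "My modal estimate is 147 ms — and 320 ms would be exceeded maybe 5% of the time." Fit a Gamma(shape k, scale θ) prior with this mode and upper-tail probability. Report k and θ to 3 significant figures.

k ≈ 5.55, θ ≈ 32.3

Gamma(k,θ) with k>1 has mode (k−1)θ, so θ = 147/(k−1).
Need P(X < 320) = 0.95 with θ tied to k this way. Start at k = 2, θ = 147: P(X<320) ≈ 0.640.
Too low — raise k to concentrate. Iterating converges to k ≈ 5.55.
Then θ = 147/(5.55−1) ≈ 32.3.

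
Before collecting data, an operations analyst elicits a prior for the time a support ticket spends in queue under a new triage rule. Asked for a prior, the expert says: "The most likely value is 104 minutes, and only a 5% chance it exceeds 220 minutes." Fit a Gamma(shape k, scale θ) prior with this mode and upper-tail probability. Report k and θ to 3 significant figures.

k ≈ 5.92, θ ≈ 21.2

Gamma(k,θ) with k>1 has mode (k−1)θ, so θ = 104/(k−1).
Need P(X < 220) = 0.95 with θ tied to k this way. Start at k = 2, θ = 104: P(X<220) ≈ 0.624.
Too low — raise k to concentrate. Iterating converges to k ≈ 5.92.
Then θ = 104/(5.92−1) ≈ 21.2.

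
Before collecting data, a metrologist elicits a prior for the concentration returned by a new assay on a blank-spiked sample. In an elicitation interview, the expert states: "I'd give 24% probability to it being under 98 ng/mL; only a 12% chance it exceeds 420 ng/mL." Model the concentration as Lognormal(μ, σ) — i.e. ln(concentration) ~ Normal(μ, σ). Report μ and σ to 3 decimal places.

μ ≈ 5.131, σ ≈ 0.774

If T ~ Lognormal(μ,σ) then ln T ~ Normal(μ,σ), so the p-quantile of ln T is μ + z_p·σ.
ln(98) = 4.585 and ln(420) = 6.04; z_{0.24} = -0.7063, z_{0.88} = 1.175.
σ = (6.04 − 4.585)/(1.175 − (-0.7063)) = 0.774.
μ = 4.585 − (-0.7063)·0.774 = 5.131.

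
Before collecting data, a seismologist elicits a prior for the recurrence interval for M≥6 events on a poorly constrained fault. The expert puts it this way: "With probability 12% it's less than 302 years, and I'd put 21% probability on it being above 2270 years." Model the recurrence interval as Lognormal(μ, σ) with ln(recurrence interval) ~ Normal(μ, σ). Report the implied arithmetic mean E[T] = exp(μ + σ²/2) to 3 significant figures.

E[T] ≈ 1680 years

If T ~ Lognormal(μ,σ) then ln T ~ Normal(μ,σ), so the p-quantile of ln T is μ + z_p·σ.
ln(302) = 5.71 and ln(2270) = 7.728; z_{0.12} = -1.175, z_{0.79} = 0.8064.
σ = (7.728 − 5.71)/(0.8064 − (-1.175)) = 1.018.
μ = 5.71 − (-1.175)·1.018 = 6.907.
E[T] = exp(μ + σ²/2) = exp(6.907 + 0.5182) = 1680 years.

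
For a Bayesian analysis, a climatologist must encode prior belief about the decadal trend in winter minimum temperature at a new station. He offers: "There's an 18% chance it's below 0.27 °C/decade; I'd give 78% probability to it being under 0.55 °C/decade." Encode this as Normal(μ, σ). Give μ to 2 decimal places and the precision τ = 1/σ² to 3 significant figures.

For Normal(μ,σ), the p-quantile is μ + z_p·σ. Here z_{0.18} = -0.9154, z_{0.78} = 0.7722.
So 0.27 = μ − 0.9154σ and 0.55 = μ + 0.7722σ.
Subtracting: σ = (0.55 − 0.27)/(0.7722 − (-0.9154)) = 0.17.
Then μ = 0.27 − (-0.9154)·0.17 = 0.42.
Precision τ = 1/σ² = 1/0.1659² = 36.3.

μ = 0.42, τ = 36.3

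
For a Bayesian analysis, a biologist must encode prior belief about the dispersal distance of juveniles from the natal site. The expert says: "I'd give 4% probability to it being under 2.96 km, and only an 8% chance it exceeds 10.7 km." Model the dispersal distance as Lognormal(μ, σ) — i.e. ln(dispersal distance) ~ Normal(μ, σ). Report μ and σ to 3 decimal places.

If T ~ Lognormal(μ,σ) then ln T ~ Normal(μ,σ), so the p-quantile of ln T is μ + z_p·σ.
ln(2.96) = 1.085 and ln(10.7) = 2.37; z_{0.04} = -1.751, z_{0.92} = 1.405.
σ = (2.37 − 1.085)/(1.405 − (-1.751)) = 0.407.
μ = 1.085 − (-1.751)·0.407 = 1.798.

μ ≈ 1.798, σ ≈ 0.407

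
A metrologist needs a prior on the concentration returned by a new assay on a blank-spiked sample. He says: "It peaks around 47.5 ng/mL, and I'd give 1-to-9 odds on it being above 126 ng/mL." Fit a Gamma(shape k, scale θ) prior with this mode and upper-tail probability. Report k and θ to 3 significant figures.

Gamma(k,θ) with k>1 has mode (k−1)θ, so θ = 47.5/(k−1).
Need P(X < 126) = 0.9 with θ tied to k this way. Start at k = 2, θ = 47.5: P(X<126) ≈ 0.743.
Too low — raise k to concentrate. Iterating converges to k ≈ 3.01.
Then θ = 47.5/(3.01−1) ≈ 23.6.

k ≈ 3.01, θ ≈ 23.6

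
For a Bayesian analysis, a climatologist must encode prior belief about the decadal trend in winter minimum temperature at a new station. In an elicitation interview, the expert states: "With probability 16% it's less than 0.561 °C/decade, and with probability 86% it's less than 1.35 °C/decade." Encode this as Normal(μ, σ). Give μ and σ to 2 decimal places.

μ = 0.94, σ = 0.38

The p-quantile of Normal(μ,σ) is μ + z_p·σ, with z_{0.16} = -0.9945 and z_{0.86} = 1.08.
Eliminate σ: μ = (z₂·x₁ − z₁·x₂)/(z₂ − z₁) = (1.08·0.561 − (-0.9945)·1.35)/2.075 = 0.94.
Then σ = (x₂ − x₁)/(z₂ − z₁) = (1.35 − 0.561)/2.075 = 0.38.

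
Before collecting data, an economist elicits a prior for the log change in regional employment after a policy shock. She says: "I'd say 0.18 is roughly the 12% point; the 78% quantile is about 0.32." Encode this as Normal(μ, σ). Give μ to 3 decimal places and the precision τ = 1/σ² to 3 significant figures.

The p-quantile of Normal(μ,σ) is μ + z_p·σ, with z_{0.12} = -1.175 and z_{0.78} = 0.7722.
Eliminate σ: μ = (z₂·x₁ − z₁·x₂)/(z₂ − z₁) = (0.7722·0.18 − (-1.175)·0.32)/1.947 = 0.264.
Then σ = (x₂ − x₁)/(z₂ − z₁) = (0.32 − 0.18)/1.947 = 0.072.
Precision τ = 1/σ² = 1/0.0719² = 193.

μ = 0.264, τ = 193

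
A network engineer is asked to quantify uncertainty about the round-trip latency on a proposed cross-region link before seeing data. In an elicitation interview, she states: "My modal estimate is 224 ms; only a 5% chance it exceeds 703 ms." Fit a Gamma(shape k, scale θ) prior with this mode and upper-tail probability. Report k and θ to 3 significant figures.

k ≈ 3.01, θ ≈ 111

Gamma(k,θ) with k>1 has mode (k−1)θ, so θ = 224/(k−1).
Need P(X < 703) = 0.95 with θ tied to k this way. Start at k = 2, θ = 224: P(X<703) ≈ 0.821.
Too low — raise k to concentrate. Iterating converges to k ≈ 3.01.
Then θ = 224/(3.01−1) ≈ 111.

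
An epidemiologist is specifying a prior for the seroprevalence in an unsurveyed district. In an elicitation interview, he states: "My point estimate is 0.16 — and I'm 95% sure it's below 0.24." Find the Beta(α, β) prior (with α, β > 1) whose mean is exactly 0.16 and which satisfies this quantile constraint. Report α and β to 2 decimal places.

With mean 0.16 fixed, write α = 0.16s, β = 0.84s where s = α+β.
Need P(θ < 0.24) = 0.95 under Beta(0.16s, 0.84s). Normal approximation: (q−m)/√(m(1−m)/s) ≈ z_{0.95} = 1.64, so s ≈ 0.16·0.84·(1.64)²/(0.24−0.16)² = 56.8.
At s = 56.8: P(θ<0.24) ≈ 0.939. Adjusting to match 0.95 gives s ≈ 64.71.
So α = 0.16·64.71 ≈ 10.35, β = 0.84·64.71 ≈ 54.36.

α ≈ 10.35, β ≈ 54.36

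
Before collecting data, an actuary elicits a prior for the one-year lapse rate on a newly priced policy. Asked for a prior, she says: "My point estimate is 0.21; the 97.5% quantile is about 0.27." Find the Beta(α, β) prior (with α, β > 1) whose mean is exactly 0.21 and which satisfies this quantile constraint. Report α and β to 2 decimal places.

α ≈ 40.59, β ≈ 152.69

With mean 0.21 fixed, write α = 0.21s, β = 0.79s where s = α+β.
Need P(θ < 0.27) = 0.975 under Beta(0.21s, 0.79s). Normal approximation: (q−m)/√(m(1−m)/s) ≈ z_{0.975} = 1.96, so s ≈ 0.21·0.79·(1.96)²/(0.27−0.21)² = 177.0.
At s = 177.0: P(θ<0.27) ≈ 0.970. Adjusting to match 0.975 gives s ≈ 193.28.
So α = 0.21·193.28 ≈ 40.59, β = 0.79·193.28 ≈ 152.69.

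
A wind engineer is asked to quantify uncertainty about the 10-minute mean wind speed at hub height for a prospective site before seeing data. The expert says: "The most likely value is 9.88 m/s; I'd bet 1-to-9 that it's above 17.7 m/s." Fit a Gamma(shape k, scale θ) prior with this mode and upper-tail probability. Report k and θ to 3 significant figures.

Gamma(k,θ) with k>1 has mode (k−1)θ, so θ = 9.88/(k−1).
Need P(X < 17.7) = 0.9 with θ tied to k this way. Start at k = 2, θ = 9.88: P(X<17.7) ≈ 0.535.
Too low — raise k to concentrate. Iterating converges to k ≈ 6.6.
Then θ = 9.88/(6.6−1) ≈ 1.76.

k ≈ 6.6, θ ≈ 1.76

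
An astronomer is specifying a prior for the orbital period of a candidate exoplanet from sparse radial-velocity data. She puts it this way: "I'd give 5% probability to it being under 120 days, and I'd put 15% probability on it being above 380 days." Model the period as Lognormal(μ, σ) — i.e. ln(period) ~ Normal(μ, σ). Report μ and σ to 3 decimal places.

μ ≈ 5.495, σ ≈ 0.430

If T ~ Lognormal(μ,σ) then ln T ~ Normal(μ,σ), so the p-quantile of ln T is μ + z_p·σ.
ln(120) = 4.787 and ln(380) = 5.94; z_{0.05} = -1.645, z_{0.85} = 1.036.
σ = (5.94 − 4.787)/(1.036 − (-1.645)) = 0.430.
μ = 4.787 − (-1.645)·0.430 = 5.495.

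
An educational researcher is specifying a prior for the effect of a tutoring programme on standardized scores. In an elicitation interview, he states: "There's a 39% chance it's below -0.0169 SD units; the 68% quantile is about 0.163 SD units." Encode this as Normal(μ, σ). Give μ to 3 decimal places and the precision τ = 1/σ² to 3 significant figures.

For Normal(μ,σ), the p-quantile is μ + z_p·σ. Here z_{0.39} = -0.2793, z_{0.68} = 0.4677.
So -0.0169 = μ − 0.2793σ and 0.163 = μ + 0.4677σ.
Subtracting: σ = (0.163 − -0.0169)/(0.4677 − (-0.2793)) = 0.241.
Then μ = -0.0169 − (-0.2793)·0.241 = 0.050.
Precision τ = 1/σ² = 1/0.2408² = 17.2.

μ = 0.050, τ = 17.2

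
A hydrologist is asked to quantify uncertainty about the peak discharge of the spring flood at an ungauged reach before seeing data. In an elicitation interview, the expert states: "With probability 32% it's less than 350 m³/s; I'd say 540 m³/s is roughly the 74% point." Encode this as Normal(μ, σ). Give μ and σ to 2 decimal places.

For Normal(μ,σ), the p-quantile is μ + z_p·σ. Here z_{0.32} = -0.4677, z_{0.74} = 0.6433.
So 350 = μ − 0.4677σ and 540 = μ + 0.6433σ.
Subtracting: σ = (540 − 350)/(0.6433 − (-0.4677)) = 171.01.
Then μ = 350 − (-0.4677)·171.01 = 429.98.

μ = 429.98, σ = 171.01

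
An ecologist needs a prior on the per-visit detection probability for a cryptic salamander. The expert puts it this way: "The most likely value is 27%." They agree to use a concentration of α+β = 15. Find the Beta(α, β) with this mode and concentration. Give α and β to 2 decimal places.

For α,β > 1 the Beta mode is (α−1)/(α+β−2). With α+β = 15, the mode is (α−1)/13.
Set (α−1)/13 = 0.27 → α = 1 + 0.27·13 = 4.51.
β = 15 − α = 10.49.

α = 4.51, β = 10.49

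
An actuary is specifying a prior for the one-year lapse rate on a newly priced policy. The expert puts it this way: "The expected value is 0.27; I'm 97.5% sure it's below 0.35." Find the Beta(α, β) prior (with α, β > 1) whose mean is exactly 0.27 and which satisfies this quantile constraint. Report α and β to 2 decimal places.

With mean 0.27 fixed, write α = 0.27s, β = 0.73s where s = α+β.
Need P(θ < 0.35) = 0.975 under Beta(0.27s, 0.73s). Normal approximation: (q−m)/√(m(1−m)/s) ≈ z_{0.975} = 1.96, so s ≈ 0.27·0.73·(1.96)²/(0.35−0.27)² = 118.3.
At s = 118.3: P(θ<0.35) ≈ 0.971. Adjusting to match 0.975 gives s ≈ 127.48.
So α = 0.27·127.48 ≈ 34.42, β = 0.73·127.48 ≈ 93.06.

α ≈ 34.42, β ≈ 93.06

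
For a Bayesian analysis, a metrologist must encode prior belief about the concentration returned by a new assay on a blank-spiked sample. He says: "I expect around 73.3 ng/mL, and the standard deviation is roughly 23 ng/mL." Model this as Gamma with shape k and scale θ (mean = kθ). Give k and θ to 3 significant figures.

For Gamma(k, scale θ): mean = kθ, variance = kθ², so CV = 1/√k.
CV = SD/mean = 23/73.3 = 0.3138, hence k = 1/CV² = 10.2.
Then θ = mean/k = 73.3/10.2 = 7.22.

k ≈ 10.2, θ ≈ 7.22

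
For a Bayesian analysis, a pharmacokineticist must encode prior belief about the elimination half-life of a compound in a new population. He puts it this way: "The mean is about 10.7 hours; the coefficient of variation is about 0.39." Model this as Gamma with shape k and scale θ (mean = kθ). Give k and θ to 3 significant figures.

For Gamma(k, scale θ): mean = kθ, variance = kθ², so CV = 1/√k.
CV = 0.39, hence k = 1/CV² = 6.57.
Then θ = mean/k = 10.7/6.57 = 1.63.

k ≈ 6.57, θ ≈ 1.63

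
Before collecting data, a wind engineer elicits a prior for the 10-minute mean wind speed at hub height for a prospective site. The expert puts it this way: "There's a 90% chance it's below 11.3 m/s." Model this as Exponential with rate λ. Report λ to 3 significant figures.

P(T < 11.3) = 1 − e^(−λ·11.3) = 0.9, so λ = −ln(1−0.9)/11.3 = −ln(0.1)/11.3 = 0.204.

λ ≈ 0.204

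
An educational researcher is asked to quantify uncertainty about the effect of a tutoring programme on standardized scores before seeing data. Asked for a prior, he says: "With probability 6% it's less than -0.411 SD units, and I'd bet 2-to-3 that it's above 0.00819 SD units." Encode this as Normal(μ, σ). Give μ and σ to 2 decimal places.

The p-quantile of Normal(μ,σ) is μ + z_p·σ, with z_{0.06} = -1.555 and z_{0.6} = 0.2533.
Eliminate σ: μ = (z₂·x₁ − z₁·x₂)/(z₂ − z₁) = (0.2533·-0.411 − (-1.555)·0.00819)/1.808 = -0.05.
Then σ = (x₂ − x₁)/(z₂ − z₁) = (0.00819 − -0.411)/1.808 = 0.23.

μ = -0.05, σ = 0.23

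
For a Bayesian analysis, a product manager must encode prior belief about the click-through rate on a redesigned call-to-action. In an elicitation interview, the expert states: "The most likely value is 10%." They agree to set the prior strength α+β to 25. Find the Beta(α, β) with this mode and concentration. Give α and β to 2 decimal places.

For α,β > 1 the Beta mode is (α−1)/(α+β−2). With α+β = 25, the mode is (α−1)/23.
Set (α−1)/23 = 0.1 → α = 1 + 0.1·23 = 3.30.
β = 25 − α = 21.70.

α = 3.30, β = 21.70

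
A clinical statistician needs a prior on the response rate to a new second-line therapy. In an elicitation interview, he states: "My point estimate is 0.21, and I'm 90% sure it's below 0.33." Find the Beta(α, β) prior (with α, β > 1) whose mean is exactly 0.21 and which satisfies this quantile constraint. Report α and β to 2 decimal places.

With mean 0.21 fixed, write α = 0.21s, β = 0.79s where s = α+β.
Need P(θ < 0.33) = 0.9 under Beta(0.21s, 0.79s). Normal approximation: (q−m)/√(m(1−m)/s) ≈ z_{0.9} = 1.28, so s ≈ 0.21·0.79·(1.28)²/(0.33−0.21)² = 18.9.
At s = 18.9: P(θ<0.33) ≈ 0.894. Adjusting to match 0.9 gives s ≈ 20.20.
So α = 0.21·20.20 ≈ 4.24, β = 0.79·20.20 ≈ 15.96.

α ≈ 4.24, β ≈ 15.96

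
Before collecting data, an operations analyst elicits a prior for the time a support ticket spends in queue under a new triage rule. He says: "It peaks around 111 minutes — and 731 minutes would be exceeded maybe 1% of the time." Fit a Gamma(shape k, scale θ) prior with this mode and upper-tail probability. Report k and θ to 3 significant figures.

k ≈ 2.01, θ ≈ 110

Gamma(k,θ) with k>1 has mode (k−1)θ, so θ = 111/(k−1).
Need P(X < 731) = 0.99 with θ tied to k this way. Start at k = 2, θ = 111: P(X<731) ≈ 0.990.
Too low — raise k to concentrate. Iterating converges to k ≈ 2.01.
Then θ = 111/(2.01−1) ≈ 110.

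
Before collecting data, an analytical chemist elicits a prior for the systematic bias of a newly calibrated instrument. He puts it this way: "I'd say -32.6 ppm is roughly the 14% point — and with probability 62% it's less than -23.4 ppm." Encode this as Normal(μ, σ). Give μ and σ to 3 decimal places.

μ = -25.428, σ = 6.639

For Normal(μ,σ), the p-quantile is μ + z_p·σ. Here z_{0.14} = -1.08, z_{0.62} = 0.3055.
So -32.6 = μ − 1.08σ and -23.4 = μ + 0.3055σ.
Subtracting: σ = (-23.4 − -32.6)/(0.3055 − (-1.08)) = 6.639.
Then μ = -32.6 − (-1.08)·6.639 = -25.428.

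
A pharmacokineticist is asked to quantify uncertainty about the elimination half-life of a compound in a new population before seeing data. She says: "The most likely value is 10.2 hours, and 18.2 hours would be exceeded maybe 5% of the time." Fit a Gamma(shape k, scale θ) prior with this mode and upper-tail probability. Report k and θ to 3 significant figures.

Gamma(k,θ) with k>1 has mode (k−1)θ, so θ = 10.2/(k−1).
Need P(X < 18.2) = 0.95 with θ tied to k this way. Start at k = 2, θ = 10.2: P(X<18.2) ≈ 0.532.
Too low — raise k to concentrate. Iterating converges to k ≈ 9.31.
Then θ = 10.2/(9.31−1) ≈ 1.23.

k ≈ 9.31, θ ≈ 1.23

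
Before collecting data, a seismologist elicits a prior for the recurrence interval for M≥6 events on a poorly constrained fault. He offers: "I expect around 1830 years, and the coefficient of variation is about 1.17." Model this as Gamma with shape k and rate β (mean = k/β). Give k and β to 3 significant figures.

For Gamma(k, rate β): mean = k/β, variance = k/β², so CV = 1/√k.
CV = 1.17, hence k = 1/CV² = 0.731.
Then β = k/mean = 0.731/1830 = 0.000399.

k ≈ 0.731, β ≈ 0.000399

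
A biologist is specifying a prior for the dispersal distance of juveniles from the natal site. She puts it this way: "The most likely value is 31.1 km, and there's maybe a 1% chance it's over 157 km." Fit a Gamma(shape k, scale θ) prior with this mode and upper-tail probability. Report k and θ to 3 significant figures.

k ≈ 2.49, θ ≈ 20.9

Gamma(k,θ) with k>1 has mode (k−1)θ, so θ = 31.1/(k−1).
Need P(X < 157) = 0.99 with θ tied to k this way. Start at k = 2, θ = 31.1: P(X<157) ≈ 0.961.
Too low — raise k to concentrate. Iterating converges to k ≈ 2.49.
Then θ = 31.1/(2.49−1) ≈ 20.9.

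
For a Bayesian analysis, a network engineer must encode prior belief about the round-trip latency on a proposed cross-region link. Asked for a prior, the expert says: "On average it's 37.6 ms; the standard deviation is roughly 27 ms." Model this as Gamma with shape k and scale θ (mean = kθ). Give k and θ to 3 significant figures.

For Gamma(k, scale θ): mean = kθ, variance = kθ², so CV = 1/√k.
CV = SD/mean = 27/37.6 = 0.7181, hence k = 1/CV² = 1.94.
Then θ = mean/k = 37.6/1.94 = 19.4.

k ≈ 1.94, θ ≈ 19.4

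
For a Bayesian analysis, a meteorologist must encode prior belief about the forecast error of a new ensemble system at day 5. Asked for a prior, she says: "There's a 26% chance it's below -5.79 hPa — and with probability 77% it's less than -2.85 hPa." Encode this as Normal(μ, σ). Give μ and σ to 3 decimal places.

The p-quantile of Normal(μ,σ) is μ + z_p·σ, with z_{0.26} = -0.6433 and z_{0.77} = 0.7388.
Eliminate σ: μ = (z₂·x₁ − z₁·x₂)/(z₂ − z₁) = (0.7388·-5.79 − (-0.6433)·-2.85)/1.382 = -4.422.
Then σ = (x₂ − x₁)/(z₂ − z₁) = (-2.85 − -5.79)/1.382 = 2.127.

μ = -4.422, σ = 2.127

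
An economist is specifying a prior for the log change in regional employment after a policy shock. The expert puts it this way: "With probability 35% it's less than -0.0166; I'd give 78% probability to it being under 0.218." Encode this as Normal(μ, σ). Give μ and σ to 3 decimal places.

The p-quantile of Normal(μ,σ) is μ + z_p·σ, with z_{0.35} = -0.3853 and z_{0.78} = 0.7722.
Eliminate σ: μ = (z₂·x₁ − z₁·x₂)/(z₂ − z₁) = (0.7722·-0.0166 − (-0.3853)·0.218)/1.158 = 0.061.
Then σ = (x₂ − x₁)/(z₂ − z₁) = (0.218 − -0.0166)/1.158 = 0.203.

μ = 0.061, σ = 0.203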